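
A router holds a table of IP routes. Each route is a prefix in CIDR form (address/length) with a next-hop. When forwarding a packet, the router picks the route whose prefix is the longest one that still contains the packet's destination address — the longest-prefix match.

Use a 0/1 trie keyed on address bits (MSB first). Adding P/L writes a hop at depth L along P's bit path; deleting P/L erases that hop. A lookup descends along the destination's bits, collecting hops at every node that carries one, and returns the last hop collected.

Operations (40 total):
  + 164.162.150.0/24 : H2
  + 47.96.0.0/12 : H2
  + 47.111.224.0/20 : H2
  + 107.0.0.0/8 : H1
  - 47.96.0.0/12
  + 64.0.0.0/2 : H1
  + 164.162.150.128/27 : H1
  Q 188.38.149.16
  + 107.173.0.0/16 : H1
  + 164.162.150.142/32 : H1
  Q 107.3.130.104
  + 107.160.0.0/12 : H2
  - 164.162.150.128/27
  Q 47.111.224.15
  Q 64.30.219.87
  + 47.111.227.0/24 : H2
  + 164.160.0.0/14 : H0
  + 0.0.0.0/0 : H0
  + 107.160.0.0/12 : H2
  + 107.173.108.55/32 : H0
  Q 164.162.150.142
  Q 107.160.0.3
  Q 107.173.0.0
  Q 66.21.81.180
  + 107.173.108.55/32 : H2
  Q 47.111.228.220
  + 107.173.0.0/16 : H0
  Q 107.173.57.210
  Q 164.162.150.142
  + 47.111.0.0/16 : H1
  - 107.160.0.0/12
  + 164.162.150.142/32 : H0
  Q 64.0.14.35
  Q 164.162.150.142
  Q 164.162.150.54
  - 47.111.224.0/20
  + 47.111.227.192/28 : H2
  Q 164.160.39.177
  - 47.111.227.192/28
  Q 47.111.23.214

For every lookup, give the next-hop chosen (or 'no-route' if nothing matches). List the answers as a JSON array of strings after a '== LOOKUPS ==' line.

Trace:
  + 164.162.150.0/24 (H2) depth=24
  + 47.96.0.0/12 (H2) depth=12
  + 47.111.224.0/20 (H2) depth=20
  + 107.0.0.0/8 (H1) depth=8
  del 47.96.0.0/12 (clear depth 12)
  + 64.0.0.0/2 (H1) depth=2
  + 164.162.150.128/27 (H1) depth=27
  ? 188.38.149.16  path d0:-→d1:-→d2:-→d3:-  best=no-route
  + 107.173.0.0/16 (H1) depth=16
  + 164.162.150.142/32 (H1) depth=32
  ? 107.3.130.104  path d0:-→d1:-→d2:H1→d3:-→d4:-→d5:-→d6:-→d7:-→d8:H1  best=H1
  + 107.160.0.0/12 (H2) depth=12
  del 164.162.150.128/27 (clear depth 27)
  ? 47.111.224.15  path d0:-→d1:-→d2:-→d3:-→d4:-→d5:-→d6:-→d7:-→d8:-→d9:-→d10:-→d11:-→d12:-→d13:-→d14:-→d15:-→d16:-→d17:-→d18:-→d19:-→d20:H2  best=H2
  ? 64.30.219.87  path d0:-→d1:-→d2:H1  best=H1
  + 47.111.227.0/24 (H2) depth=24
  + 164.160.0.0/14 (H0) depth=14
  + 0.0.0.0/0 (H0) depth=0
  + 107.160.0.0/12 (H2) depth=12
  + 107.173.108.55/32 (H0) depth=32
  ? 164.162.150.142  path d0:H0→d1:-→d2:-→d3:-→d4:-→d5:-→d6:-→d7:-→d8:-→d9:-→d10:-→d11:-→d12:-→d13:-→d14:H0→d15:-→d16:-→d17:-→d18:-→d19:-→d20:-→d21:-→d22:-→d23:-→d24:H2→d25:-→d26:-→d27:-→d28:-→d29:-→d30:-→d31:-→d32:H1  best=H1
  ? 107.160.0.3  path d0:H0→d1:-→d2:H1→d3:-→d4:-→d5:-→d6:-→d7:-→d8:H1→d9:-→d10:-→d11:-→d12:H2  best=H2
  ? 107.173.0.0  path d0:H0→d1:-→d2:H1→d3:-→d4:-→d5:-→d6:-→d7:-→d8:H1→d9:-→d10:-→d11:-→d12:H2→d13:-→d14:-→d15:-→d16:H1→d17:-  best=H1
  ? 66.21.81.180  path d0:H0→d1:-→d2:H1  best=H1
  + 107.173.108.55/32 (H2) depth=32
  ? 47.111.228.220  path d0:H0→d1:-→d2:-→d3:-→d4:-→d5:-→d6:-→d7:-→d8:-→d9:-→d10:-→d11:-→d12:-→d13:-→d14:-→d15:-→d16:-→d17:-→d18:-→d19:-→d20:H2→d21:-  best=H2
  + 107.173.0.0/16 (H0) depth=16
  ? 107.173.57.210  path d0:H0→d1:-→d2:H1→d3:-→d4:-→d5:-→d6:-→d7:-→d8:H1→d9:-→d10:-→d11:-→d12:H2→d13:-→d14:-→d15:-→d16:H0→d17:-  best=H0
  ? 164.162.150.142  path d0:H0→d1:-→d2:-→d3:-→d4:-→d5:-→d6:-→d7:-→d8:-→d9:-→d10:-→d11:-→d12:-→d13:-→d14:H0→d15:-→d16:-→d17:-→d18:-→d19:-→d20:-→d21:-→d22:-→d23:-→d24:H2→d25:-→d26:-→d27:-→d28:-→d29:-→d30:-→d31:-→d32:H1  best=H1
  + 47.111.0.0/16 (H1) depth=16
  del 107.160.0.0/12 (clear depth 12)
  + 164.162.150.142/32 (H0) depth=32
  ? 64.0.14.35  path d0:H0→d1:-→d2:H1  best=H1
  ? 164.162.150.142  path d0:H0→d1:-→d2:-→d3:-→d4:-→d5:-→d6:-→d7:-→d8:-→d9:-→d10:-→d11:-→d12:-→d13:-→d14:H0→d15:-→d16:-→d17:-→d18:-→d19:-→d20:-→d21:-→d22:-→d23:-→d24:H2→d25:-→d26:-→d27:-→d28:-→d29:-→d30:-→d31:-→d32:H0  best=H0
  ? 164.162.150.54  path d0:H0→d1:-→d2:-→d3:-→d4:-→d5:-→d6:-→d7:-→d8:-→d9:-→d10:-→d11:-→d12:-→d13:-→d14:H0→d15:-→d16:-→d17:-→d18:-→d19:-→d20:-→d21:-→d22:-→d23:-→d24:H2  best=H2
  del 47.111.224.0/20 (clear depth 20)
  + 47.111.227.192/28 (H2) depth=28
  ? 164.160.39.177  path d0:H0→d1:-→d2:-→d3:-→d4:-→d5:-→d6:-→d7:-→d8:-→d9:-→d10:-→d11:-→d12:-→d13:-→d14:H0  best=H0
  del 47.111.227.192/28 (clear depth 28)
  ? 47.111.23.214  path d0:H0→d1:-→d2:-→d3:-→d4:-→d5:-→d6:-→d7:-→d8:-→d9:-→d10:-→d11:-→d12:-→d13:-→d14:-→d15:-→d16:H1  best=H1

== LOOKUPS ==
["no-route","H1","H2","H1","H1","H2","H1","H1","H2","H0","H1","H1","H0","H2","H0","H1"]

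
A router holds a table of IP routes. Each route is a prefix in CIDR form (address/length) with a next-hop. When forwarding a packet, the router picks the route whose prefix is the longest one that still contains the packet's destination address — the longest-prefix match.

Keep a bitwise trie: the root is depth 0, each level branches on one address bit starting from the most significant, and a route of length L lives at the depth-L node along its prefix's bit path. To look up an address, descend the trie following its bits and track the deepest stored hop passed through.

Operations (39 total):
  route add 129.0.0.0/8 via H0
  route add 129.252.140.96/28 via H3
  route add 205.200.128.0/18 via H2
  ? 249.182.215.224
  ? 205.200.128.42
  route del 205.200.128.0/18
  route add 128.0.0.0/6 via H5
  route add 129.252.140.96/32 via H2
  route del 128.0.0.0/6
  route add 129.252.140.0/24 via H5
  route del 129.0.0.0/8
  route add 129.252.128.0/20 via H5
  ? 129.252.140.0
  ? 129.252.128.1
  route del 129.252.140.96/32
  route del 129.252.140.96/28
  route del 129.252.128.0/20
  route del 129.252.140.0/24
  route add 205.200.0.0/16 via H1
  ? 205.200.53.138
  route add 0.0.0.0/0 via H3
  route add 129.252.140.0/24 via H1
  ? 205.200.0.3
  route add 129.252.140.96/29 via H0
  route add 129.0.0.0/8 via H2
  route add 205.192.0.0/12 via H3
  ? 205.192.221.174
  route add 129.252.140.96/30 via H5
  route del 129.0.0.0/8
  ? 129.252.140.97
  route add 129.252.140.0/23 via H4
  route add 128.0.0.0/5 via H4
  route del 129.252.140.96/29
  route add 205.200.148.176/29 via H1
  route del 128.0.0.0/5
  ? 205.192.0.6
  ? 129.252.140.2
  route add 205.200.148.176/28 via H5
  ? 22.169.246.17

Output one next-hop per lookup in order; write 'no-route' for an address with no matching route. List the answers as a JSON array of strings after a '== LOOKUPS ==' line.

Apply in order:
  + 129.0.0.0/8 (H0) depth=8
  + 129.252.140.96/28 (H3) depth=28
  + 205.200.128.0/18 (H2) depth=18
  Q 249.182.215.224: descend 11 ; hops seen [∅] ; pick no-route
  Q 205.200.128.42: descend 110011011100100010 ; hops seen [H2] ; pick H2
  del 205.200.128.0/18 (clear depth 18)
  + 128.0.0.0/6 (H5) depth=6
  + 129.252.140.96/32 (H2) depth=32
  del 128.0.0.0/6 (clear depth 6)
  + 129.252.140.0/24 (H5) depth=24
  del 129.0.0.0/8 (clear depth 8)
  + 129.252.128.0/20 (H5) depth=20
  Q 129.252.140.0: descend 1000000111111100100011000 ; hops seen [H5,H5] ; pick H5
  Q 129.252.128.1: descend 10000001111111001000 ; hops seen [H5] ; pick H5
  del 129.252.140.96/32 (clear depth 32)
  del 129.252.140.96/28 (clear depth 28)
  del 129.252.128.0/20 (clear depth 20)
  del 129.252.140.0/24 (clear depth 24)
  + 205.200.0.0/16 (H1) depth=16
  Q 205.200.53.138: descend 1100110111001000 ; hops seen [H1] ; pick H1
  + 0.0.0.0/0 (H3) depth=0
  + 129.252.140.0/24 (H1) depth=24
  Q 205.200.0.3: descend 1100110111001000 ; hops seen [H3,H1] ; pick H1
  + 129.252.140.96/29 (H0) depth=29
  + 129.0.0.0/8 (H2) depth=8
  + 205.192.0.0/12 (H3) depth=12
  Q 205.192.221.174: descend 110011011100 ; hops seen [H3,H3] ; pick H3
  + 129.252.140.96/30 (H5) depth=30
  del 129.0.0.0/8 (clear depth 8)
  Q 129.252.140.97: descend 1000000111111100100011000110000 ; hops seen [H3,H1,H0,H5] ; pick H5
  + 129.252.140.0/23 (H4) depth=23
  + 128.0.0.0/5 (H4) depth=5
  del 129.252.140.96/29 (clear depth 29)
  + 205.200.148.176/29 (H1) depth=29
  del 128.0.0.0/5 (clear depth 5)
  Q 205.192.0.6: descend 110011011100 ; hops seen [H3,H3] ; pick H3
  Q 129.252.140.2: descend 1000000111111100100011000 ; hops seen [H3,H4,H1] ; pick H1
  + 205.200.148.176/28 (H5) depth=28
  Q 22.169.246.17: descend ε ; hops seen [H3] ; pick H3

== LOOKUPS ==
["no-route","H2","H5","H5","H1","H1","H3","H5","H3","H1","H3"]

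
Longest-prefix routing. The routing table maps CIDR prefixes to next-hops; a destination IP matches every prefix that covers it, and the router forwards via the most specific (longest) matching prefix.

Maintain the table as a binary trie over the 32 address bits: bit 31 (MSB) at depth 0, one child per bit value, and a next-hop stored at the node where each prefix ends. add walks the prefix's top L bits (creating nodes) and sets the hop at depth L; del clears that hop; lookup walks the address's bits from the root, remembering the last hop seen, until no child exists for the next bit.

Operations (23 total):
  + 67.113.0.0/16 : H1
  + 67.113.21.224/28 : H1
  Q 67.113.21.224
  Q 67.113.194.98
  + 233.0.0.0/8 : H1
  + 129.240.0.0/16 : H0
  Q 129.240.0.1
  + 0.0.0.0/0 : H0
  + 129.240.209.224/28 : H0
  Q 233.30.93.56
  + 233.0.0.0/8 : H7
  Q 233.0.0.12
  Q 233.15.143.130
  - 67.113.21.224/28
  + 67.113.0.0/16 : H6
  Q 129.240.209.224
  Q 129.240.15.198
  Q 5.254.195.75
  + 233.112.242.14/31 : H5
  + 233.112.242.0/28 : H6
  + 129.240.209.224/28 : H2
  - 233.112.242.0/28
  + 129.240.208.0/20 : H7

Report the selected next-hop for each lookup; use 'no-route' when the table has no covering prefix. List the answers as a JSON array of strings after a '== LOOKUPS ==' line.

Apply in order:
  add 67.113.0.0/16 -> H1 at depth 16
  add 67.113.21.224/28 -> H1 at depth 28
  Q 67.113.21.224: descend 0100001101110001000101011110 ; hops seen [H1,H1] ; pick H1
  Q 67.113.194.98: descend 0100001101110001 ; hops seen [H1] ; pick H1
  add 233.0.0.0/8 -> H1 at depth 8
  add 129.240.0.0/16 -> H0 at depth 16
  Q 129.240.0.1: descend 1000000111110000 ; hops seen [H0] ; pick H0
  add 0.0.0.0/0 -> H0 at depth 0
  add 129.240.209.224/28 -> H0 at depth 28
  Q 233.30.93.56: descend 11101001 ; hops seen [H0,H1] ; pick H1
  add 233.0.0.0/8 -> H7 at depth 8
  Q 233.0.0.12: descend 11101001 ; hops seen [H0,H7] ; pick H7
  Q 233.15.143.130: descend 11101001 ; hops seen [H0,H7] ; pick H7
  - 67.113.21.224/28 clear@28
  add 67.113.0.0/16 -> H6 at depth 16
  Q 129.240.209.224: descend 1000000111110000110100011110 ; hops seen [H0,H0,H0] ; pick H0
  Q 129.240.15.198: descend 1000000111110000 ; hops seen [H0,H0] ; pick H0
  Q 5.254.195.75: descend 0 ; hops seen [H0] ; pick H0
  add 233.112.242.14/31 -> H5 at depth 31
  add 233.112.242.0/28 -> H6 at depth 28
  add 129.240.209.224/28 -> H2 at depth 28
  - 233.112.242.0/28 clear@28
  add 129.240.208.0/20 -> H7 at depth 20

== LOOKUPS ==
["H1","H1","H0","H1","H7","H7","H0","H0","H0"]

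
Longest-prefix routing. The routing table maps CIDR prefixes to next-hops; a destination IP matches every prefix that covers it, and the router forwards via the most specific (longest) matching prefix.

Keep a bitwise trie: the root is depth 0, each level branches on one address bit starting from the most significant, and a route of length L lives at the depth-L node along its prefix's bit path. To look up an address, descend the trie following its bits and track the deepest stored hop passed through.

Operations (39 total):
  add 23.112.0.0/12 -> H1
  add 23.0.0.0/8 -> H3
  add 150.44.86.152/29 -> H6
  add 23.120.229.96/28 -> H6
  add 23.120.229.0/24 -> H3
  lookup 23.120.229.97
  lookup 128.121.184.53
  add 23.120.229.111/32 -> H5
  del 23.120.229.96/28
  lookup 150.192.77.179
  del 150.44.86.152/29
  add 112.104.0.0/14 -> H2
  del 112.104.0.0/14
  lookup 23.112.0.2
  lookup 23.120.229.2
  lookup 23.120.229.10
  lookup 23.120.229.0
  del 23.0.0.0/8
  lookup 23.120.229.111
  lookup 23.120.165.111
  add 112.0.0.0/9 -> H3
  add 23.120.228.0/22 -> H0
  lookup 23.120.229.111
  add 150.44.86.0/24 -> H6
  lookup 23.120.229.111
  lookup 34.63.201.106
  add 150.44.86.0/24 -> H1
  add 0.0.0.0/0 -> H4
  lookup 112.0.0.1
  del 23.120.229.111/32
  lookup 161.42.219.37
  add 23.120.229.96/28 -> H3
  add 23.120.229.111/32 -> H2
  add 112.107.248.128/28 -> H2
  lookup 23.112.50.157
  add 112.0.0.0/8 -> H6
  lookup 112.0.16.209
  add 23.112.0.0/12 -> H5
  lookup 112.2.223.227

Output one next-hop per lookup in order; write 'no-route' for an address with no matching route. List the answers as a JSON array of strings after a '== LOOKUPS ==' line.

Process each operation:
  add 23.112.0.0/12 -> H1 at depth 12
  add 23.0.0.0/8 -> H3 at depth 8
  add 150.44.86.152/29 -> H6 at depth 29
  add 23.120.229.96/28 -> H6 at depth 28
  add 23.120.229.0/24 -> H3 at depth 24
  lookup 23.120.229.97: bits 0001011101111000111001010110 walk d0:-→d1:-→d2:-→d3:-→d4:-→d5:-→d6:-→d7:-→d8:H3→d9:-→d10:-→d11:-→d12:H1→d13:-→d14:-→d15:-→d16:-→d17:-→d18:-→d19:-→d20:-→d21:-→d22:-→d23:-→d24:H3→d25:-→d26:-→d27:-→d28:H6 -> H6
  lookup 128.121.184.53: bits 100 walk d0:-→d1:-→d2:-→d3:- -> no-route
  add 23.120.229.111/32 -> H5 at depth 32
  - 23.120.229.96/28 clear@28
  lookup 150.192.77.179: bits 10010110 walk d0:-→d1:-→d2:-→d3:-→d4:-→d5:-→d6:-→d7:-→d8:- -> no-route
  - 150.44.86.152/29 clear@29
  add 112.104.0.0/14 -> H2 at depth 14
  - 112.104.0.0/14 clear@14
  lookup 23.112.0.2: bits 000101110111 walk d0:-→d1:-→d2:-→d3:-→d4:-→d5:-→d6:-→d7:-→d8:H3→d9:-→d10:-→d11:-→d12:H1 -> H1
  lookup 23.120.229.2: bits 0001011101111000111001010 walk d0:-→d1:-→d2:-→d3:-→d4:-→d5:-→d6:-→d7:-→d8:H3→d9:-→d10:-→d11:-→d12:H1→d13:-→d14:-→d15:-→d16:-→d17:-→d18:-→d19:-→d20:-→d21:-→d22:-→d23:-→d24:H3→d25:- -> H3
  lookup 23.120.229.10: bits 0001011101111000111001010 walk d0:-→d1:-→d2:-→d3:-→d4:-→d5:-→d6:-→d7:-→d8:H3→d9:-→d10:-→d11:-→d12:H1→d13:-→d14:-→d15:-→d16:-→d17:-→d18:-→d19:-→d20:-→d21:-→d22:-→d23:-→d24:H3→d25:- -> H3
  lookup 23.120.229.0: bits 0001011101111000111001010 walk d0:-→d1:-→d2:-→d3:-→d4:-→d5:-→d6:-→d7:-→d8:H3→d9:-→d10:-→d11:-→d12:H1→d13:-→d14:-→d15:-→d16:-→d17:-→d18:-→d19:-→d20:-→d21:-→d22:-→d23:-→d24:H3→d25:- -> H3
  - 23.0.0.0/8 clear@8
  lookup 23.120.229.111: bits 00010111011110001110010101101111 walk d0:-→d1:-→d2:-→d3:-→d4:-→d5:-→d6:-→d7:-→d8:-→d9:-→d10:-→d11:-→d12:H1→d13:-→d14:-→d15:-→d16:-→d17:-→d18:-→d19:-→d20:-→d21:-→d22:-→d23:-→d24:H3→d25:-→d26:-→d27:-→d28:-→d29:-→d30:-→d31:-→d32:H5 -> H5
  lookup 23.120.165.111: bits 00010111011110001 walk d0:-→d1:-→d2:-→d3:-→d4:-→d5:-→d6:-→d7:-→d8:-→d9:-→d10:-→d11:-→d12:H1→d13:-→d14:-→d15:-→d16:-→d17:- -> H1
  add 112.0.0.0/9 -> H3 at depth 9
  add 23.120.228.0/22 -> H0 at depth 22
  lookup 23.120.229.111: bits 00010111011110001110010101101111 walk d0:-→d1:-→d2:-→d3:-→d4:-→d5:-→d6:-→d7:-→d8:-→d9:-→d10:-→d11:-→d12:H1→d13:-→d14:-→d15:-→d16:-→d17:-→d18:-→d19:-→d20:-→d21:-→d22:H0→d23:-→d24:H3→d25:-→d26:-→d27:-→d28:-→d29:-→d30:-→d31:-→d32:H5 -> H5
  add 150.44.86.0/24 -> H6 at depth 24
  lookup 23.120.229.111: bits 00010111011110001110010101101111 walk d0:-→d1:-→d2:-→d3:-→d4:-→d5:-→d6:-→d7:-→d8:-→d9:-→d10:-→d11:-→d12:H1→d13:-→d14:-→d15:-→d16:-→d17:-→d18:-→d19:-→d20:-→d21:-→d22:H0→d23:-→d24:H3→d25:-→d26:-→d27:-→d28:-→d29:-→d30:-→d31:-→d32:H5 -> H5
  lookup 34.63.201.106: bits 00 walk d0:-→d1:-→d2:- -> no-route
  add 150.44.86.0/24 -> H1 at depth 24
  add 0.0.0.0/0 -> H4 at depth 0
  lookup 112.0.0.1: bits 011100000 walk d0:H4→d1:-→d2:-→d3:-→d4:-→d5:-→d6:-→d7:-→d8:-→d9:H3 -> H3
  - 23.120.229.111/32 clear@32
  lookup 161.42.219.37: bits 10 walk d0:H4→d1:-→d2:- -> H4
  add 23.120.229.96/28 -> H3 at depth 28
  add 23.120.229.111/32 -> H2 at depth 32
  add 112.107.248.128/28 -> H2 at depth 28
  lookup 23.112.50.157: bits 000101110111 walk d0:H4→d1:-→d2:-→d3:-→d4:-→d5:-→d6:-→d7:-→d8:-→d9:-→d10:-→d11:-→d12:H1 -> H1
  add 112.0.0.0/8 -> H6 at depth 8
  lookup 112.0.16.209: bits 011100000 walk d0:H4→d1:-→d2:-→d3:-→d4:-→d5:-→d6:-→d7:-→d8:H6→d9:H3 -> H3
  add 23.112.0.0/12 -> H5 at depth 12
  lookup 112.2.223.227: bits 011100000 walk d0:H4→d1:-→d2:-→d3:-→d4:-→d5:-→d6:-→d7:-→d8:H6→d9:H3 -> H3

== LOOKUPS ==
["H6","no-route","no-route","H1","H3","H3","H3","H5","H1","H5","H5","no-route","H3","H4","H1","H3","H3"]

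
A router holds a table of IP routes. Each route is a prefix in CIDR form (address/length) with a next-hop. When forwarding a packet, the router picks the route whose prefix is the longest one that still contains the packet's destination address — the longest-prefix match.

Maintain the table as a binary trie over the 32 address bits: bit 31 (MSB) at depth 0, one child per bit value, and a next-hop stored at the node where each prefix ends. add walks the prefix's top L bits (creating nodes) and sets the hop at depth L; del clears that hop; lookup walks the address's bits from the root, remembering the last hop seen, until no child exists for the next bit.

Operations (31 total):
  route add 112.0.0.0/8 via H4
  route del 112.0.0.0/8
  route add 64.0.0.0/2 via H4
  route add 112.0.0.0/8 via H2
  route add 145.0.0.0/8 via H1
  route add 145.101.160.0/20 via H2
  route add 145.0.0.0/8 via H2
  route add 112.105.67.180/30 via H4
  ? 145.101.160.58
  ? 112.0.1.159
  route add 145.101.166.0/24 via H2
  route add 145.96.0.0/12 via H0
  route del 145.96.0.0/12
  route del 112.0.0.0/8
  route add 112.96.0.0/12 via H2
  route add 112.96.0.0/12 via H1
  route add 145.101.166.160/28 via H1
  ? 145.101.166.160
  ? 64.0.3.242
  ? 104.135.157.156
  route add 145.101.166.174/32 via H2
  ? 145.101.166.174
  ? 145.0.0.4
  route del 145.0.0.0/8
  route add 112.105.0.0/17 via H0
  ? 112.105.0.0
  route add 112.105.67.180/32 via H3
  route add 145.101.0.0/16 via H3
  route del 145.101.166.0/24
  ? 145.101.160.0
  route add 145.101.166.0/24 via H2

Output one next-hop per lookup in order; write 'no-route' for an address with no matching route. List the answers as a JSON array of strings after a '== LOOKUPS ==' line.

Apply in order:
  + 112.0.0.0/8 (H4) depth=8
  del 112.0.0.0/8 (clear depth 8)
  + 64.0.0.0/2 (H4) depth=2
  + 112.0.0.0/8 (H2) depth=8
  + 145.0.0.0/8 (H1) depth=8
  + 145.101.160.0/20 (H2) depth=20
  + 145.0.0.0/8 (H2) depth=8
  + 112.105.67.180/30 (H4) depth=30
  lookup 145.101.160.58: bits 10010001011001011010 walk d0:-→d1:-→d2:-→d3:-→d4:-→d5:-→d6:-→d7:-→d8:H2→d9:-→d10:-→d11:-→d12:-→d13:-→d14:-→d15:-→d16:-→d17:-→d18:-→d19:-→d20:H2 -> H2
  lookup 112.0.1.159: bits 011100000 walk d0:-→d1:-→d2:H4→d3:-→d4:-→d5:-→d6:-→d7:-→d8:H2→d9:- -> H2
  + 145.101.166.0/24 (H2) depth=24
  + 145.96.0.0/12 (H0) depth=12
  del 145.96.0.0/12 (clear depth 12)
  del 112.0.0.0/8 (clear depth 8)
  + 112.96.0.0/12 (H2) depth=12
  + 112.96.0.0/12 (H1) depth=12
  + 145.101.166.160/28 (H1) depth=28
  lookup 145.101.166.160: bits 1001000101100101101001101010 walk d0:-→d1:-→d2:-→d3:-→d4:-→d5:-→d6:-→d7:-→d8:H2→d9:-→d10:-→d11:-→d12:-→d13:-→d14:-→d15:-→d16:-→d17:-→d18:-→d19:-→d20:H2→d21:-→d22:-→d23:-→d24:H2→d25:-→d26:-→d27:-→d28:H1 -> H1
  lookup 64.0.3.242: bits 01 walk d0:-→d1:-→d2:H4 -> H4
  lookup 104.135.157.156: bits 011 walk d0:-→d1:-→d2:H4→d3:- -> H4
  + 145.101.166.174/32 (H2) depth=32
  lookup 145.101.166.174: bits 10010001011001011010011010101110 walk d0:-→d1:-→d2:-→d3:-→d4:-→d5:-→d6:-→d7:-→d8:H2→d9:-→d10:-→d11:-→d12:-→d13:-→d14:-→d15:-→d16:-→d17:-→d18:-→d19:-→d20:H2→d21:-→d22:-→d23:-→d24:H2→d25:-→d26:-→d27:-→d28:H1→d29:-→d30:-→d31:-→d32:H2 -> H2
  lookup 145.0.0.4: bits 100100010 walk d0:-→d1:-→d2:-→d3:-→d4:-→d5:-→d6:-→d7:-→d8:H2→d9:- -> H2
  del 145.0.0.0/8 (clear depth 8)
  + 112.105.0.0/17 (H0) depth=17
  lookup 112.105.0.0: bits 01110000011010010 walk d0:-→d1:-→d2:H4→d3:-→d4:-→d5:-→d6:-→d7:-→d8:-→d9:-→d10:-→d11:-→d12:H1→d13:-→d14:-→d15:-→d16:-→d17:H0 -> H0
  + 112.105.67.180/32 (H3) depth=32
  + 145.101.0.0/16 (H3) depth=16
  del 145.101.166.0/24 (clear depth 24)
  lookup 145.101.160.0: bits 100100010110010110100 walk d0:-→d1:-→d2:-→d3:-→d4:-→d5:-→d6:-→d7:-→d8:-→d9:-→d10:-→d11:-→d12:-→d13:-→d14:-→d15:-→d16:H3→d17:-→d18:-→d19:-→d20:H2→d21:- -> H2
  + 145.101.166.0/24 (H2) depth=24

== LOOKUPS ==
["H2","H2","H1","H4","H4","H2","H2","H0","H2"]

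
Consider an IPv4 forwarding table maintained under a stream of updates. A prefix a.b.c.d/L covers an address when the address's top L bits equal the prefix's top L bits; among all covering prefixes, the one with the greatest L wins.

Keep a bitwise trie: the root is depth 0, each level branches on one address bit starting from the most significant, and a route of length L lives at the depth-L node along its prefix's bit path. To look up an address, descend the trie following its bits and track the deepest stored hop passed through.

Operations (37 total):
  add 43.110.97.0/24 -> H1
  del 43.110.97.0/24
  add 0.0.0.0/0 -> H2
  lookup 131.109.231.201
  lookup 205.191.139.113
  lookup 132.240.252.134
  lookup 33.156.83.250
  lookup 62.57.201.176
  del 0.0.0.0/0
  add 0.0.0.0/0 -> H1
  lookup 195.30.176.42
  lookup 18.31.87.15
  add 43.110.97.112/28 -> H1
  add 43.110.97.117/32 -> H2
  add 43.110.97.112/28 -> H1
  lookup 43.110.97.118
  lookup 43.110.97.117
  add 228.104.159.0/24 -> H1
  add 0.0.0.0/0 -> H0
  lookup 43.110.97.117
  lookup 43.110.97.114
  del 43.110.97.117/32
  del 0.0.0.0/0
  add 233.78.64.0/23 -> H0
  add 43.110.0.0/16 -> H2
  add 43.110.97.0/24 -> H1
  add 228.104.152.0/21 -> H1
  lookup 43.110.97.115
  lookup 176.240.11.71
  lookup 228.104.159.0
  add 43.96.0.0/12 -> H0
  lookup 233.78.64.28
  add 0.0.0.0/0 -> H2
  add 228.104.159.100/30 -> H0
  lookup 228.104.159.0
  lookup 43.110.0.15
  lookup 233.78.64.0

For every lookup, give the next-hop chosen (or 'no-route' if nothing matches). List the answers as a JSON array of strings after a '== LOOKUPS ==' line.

Apply in order:
  + 43.110.97.0/24 (H1) depth=24
  del 43.110.97.0/24 (clear depth 24)
  + 0.0.0.0/0 (H2) depth=0
  ? 131.109.231.201  path d0:H2  best=H2
  ? 205.191.139.113  path d0:H2  best=H2
  ? 132.240.252.134  path d0:H2  best=H2
  ? 33.156.83.250  path d0:H2→d1:-→d2:-→d3:-→d4:-  best=H2
  ? 62.57.201.176  path d0:H2→d1:-→d2:-→d3:-  best=H2
  del 0.0.0.0/0 (clear depth 0)
  + 0.0.0.0/0 (H1) depth=0
  ? 195.30.176.42  path d0:H1  best=H1
  ? 18.31.87.15  path d0:H1→d1:-→d2:-  best=H1
  + 43.110.97.112/28 (H1) depth=28
  + 43.110.97.117/32 (H2) depth=32
  + 43.110.97.112/28 (H1) depth=28
  ? 43.110.97.118  path d0:H1→d1:-→d2:-→d3:-→d4:-→d5:-→d6:-→d7:-→d8:-→d9:-→d10:-→d11:-→d12:-→d13:-→d14:-→d15:-→d16:-→d17:-→d18:-→d19:-→d20:-→d21:-→d22:-→d23:-→d24:-→d25:-→d26:-→d27:-→d28:H1→d29:-→d30:-  best=H1
  ? 43.110.97.117  path d0:H1→d1:-→d2:-→d3:-→d4:-→d5:-→d6:-→d7:-→d8:-→d9:-→d10:-→d11:-→d12:-→d13:-→d14:-→d15:-→d16:-→d17:-→d18:-→d19:-→d20:-→d21:-→d22:-→d23:-→d24:-→d25:-→d26:-→d27:-→d28:H1→d29:-→d30:-→d31:-→d32:H2  best=H2
  + 228.104.159.0/24 (H1) depth=24
  + 0.0.0.0/0 (H0) depth=0
  ? 43.110.97.117  path d0:H0→d1:-→d2:-→d3:-→d4:-→d5:-→d6:-→d7:-→d8:-→d9:-→d10:-→d11:-→d12:-→d13:-→d14:-→d15:-→d16:-→d17:-→d18:-→d19:-→d20:-→d21:-→d22:-→d23:-→d24:-→d25:-→d26:-→d27:-→d28:H1→d29:-→d30:-→d31:-→d32:H2  best=H2
  ? 43.110.97.114  path d0:H0→d1:-→d2:-→d3:-→d4:-→d5:-→d6:-→d7:-→d8:-→d9:-→d10:-→d11:-→d12:-→d13:-→d14:-→d15:-→d16:-→d17:-→d18:-→d19:-→d20:-→d21:-→d22:-→d23:-→d24:-→d25:-→d26:-→d27:-→d28:H1→d29:-  best=H1
  del 43.110.97.117/32 (clear depth 32)
  del 0.0.0.0/0 (clear depth 0)
  + 233.78.64.0/23 (H0) depth=23
  + 43.110.0.0/16 (H2) depth=16
  + 43.110.97.0/24 (H1) depth=24
  + 228.104.152.0/21 (H1) depth=21
  ? 43.110.97.115  path d0:-→d1:-→d2:-→d3:-→d4:-→d5:-→d6:-→d7:-→d8:-→d9:-→d10:-→d11:-→d12:-→d13:-→d14:-→d15:-→d16:H2→d17:-→d18:-→d19:-→d20:-→d21:-→d22:-→d23:-→d24:H1→d25:-→d26:-→d27:-→d28:H1→d29:-  best=H1
  ? 176.240.11.71  path d0:-→d1:-  best=no-route
  ? 228.104.159.0  path d0:-→d1:-→d2:-→d3:-→d4:-→d5:-→d6:-→d7:-→d8:-→d9:-→d10:-→d11:-→d12:-→d13:-→d14:-→d15:-→d16:-→d17:-→d18:-→d19:-→d20:-→d21:H1→d22:-→d23:-→d24:H1  best=H1
  + 43.96.0.0/12 (H0) depth=12
  ? 233.78.64.28  path d0:-→d1:-→d2:-→d3:-→d4:-→d5:-→d6:-→d7:-→d8:-→d9:-→d10:-→d11:-→d12:-→d13:-→d14:-→d15:-→d16:-→d17:-→d18:-→d19:-→d20:-→d21:-→d22:-→d23:H0  best=H0
  + 0.0.0.0/0 (H2) depth=0
  + 228.104.159.100/30 (H0) depth=30
  ? 228.104.159.0  path d0:H2→d1:-→d2:-→d3:-→d4:-→d5:-→d6:-→d7:-→d8:-→d9:-→d10:-→d11:-→d12:-→d13:-→d14:-→d15:-→d16:-→d17:-→d18:-→d19:-→d20:-→d21:H1→d22:-→d23:-→d24:H1→d25:-  best=H1
  ? 43.110.0.15  path d0:H2→d1:-→d2:-→d3:-→d4:-→d5:-→d6:-→d7:-→d8:-→d9:-→d10:-→d11:-→d12:H0→d13:-→d14:-→d15:-→d16:H2→d17:-  best=H2
  ? 233.78.64.0  path d0:H2→d1:-→d2:-→d3:-→d4:-→d5:-→d6:-→d7:-→d8:-→d9:-→d10:-→d11:-→d12:-→d13:-→d14:-→d15:-→d16:-→d17:-→d18:-→d19:-→d20:-→d21:-→d22:-→d23:H0  best=H0

== LOOKUPS ==
["H2","H2","H2","H2","H2","H1","H1","H1","H2","H2","H1","H1","no-route","H1","H0","H1","H2","H0"]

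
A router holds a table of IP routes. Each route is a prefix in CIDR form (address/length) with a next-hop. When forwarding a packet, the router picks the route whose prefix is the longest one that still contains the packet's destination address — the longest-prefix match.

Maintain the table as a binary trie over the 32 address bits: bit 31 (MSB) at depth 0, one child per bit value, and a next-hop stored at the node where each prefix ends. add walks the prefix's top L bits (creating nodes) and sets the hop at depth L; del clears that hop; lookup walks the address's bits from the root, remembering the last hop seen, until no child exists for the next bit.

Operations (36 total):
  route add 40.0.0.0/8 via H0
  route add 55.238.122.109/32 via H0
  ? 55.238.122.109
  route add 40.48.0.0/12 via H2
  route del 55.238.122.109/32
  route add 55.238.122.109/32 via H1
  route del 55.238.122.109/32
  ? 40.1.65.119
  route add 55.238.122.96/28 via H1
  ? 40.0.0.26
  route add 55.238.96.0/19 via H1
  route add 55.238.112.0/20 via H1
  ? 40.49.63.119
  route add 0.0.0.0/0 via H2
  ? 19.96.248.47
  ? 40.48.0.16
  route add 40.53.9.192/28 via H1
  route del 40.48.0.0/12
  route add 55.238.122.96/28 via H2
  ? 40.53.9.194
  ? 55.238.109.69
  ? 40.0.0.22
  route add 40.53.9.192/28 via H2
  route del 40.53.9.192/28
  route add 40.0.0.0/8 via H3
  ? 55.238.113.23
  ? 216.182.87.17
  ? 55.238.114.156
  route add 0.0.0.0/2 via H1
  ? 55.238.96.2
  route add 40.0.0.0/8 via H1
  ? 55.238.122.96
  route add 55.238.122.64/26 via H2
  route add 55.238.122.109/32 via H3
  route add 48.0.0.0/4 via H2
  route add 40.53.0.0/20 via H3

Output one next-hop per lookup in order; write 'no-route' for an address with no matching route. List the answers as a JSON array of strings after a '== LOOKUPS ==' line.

Apply in order:
  + 40.0.0.0/8 (H0) depth=8
  + 55.238.122.109/32 (H0) depth=32
  Q 55.238.122.109: descend 00110111111011100111101001101101 ; hops seen [H0] ; pick H0
  + 40.48.0.0/12 (H2) depth=12
  del 55.238.122.109/32 (clear depth 32)
  + 55.238.122.109/32 (H1) depth=32
  del 55.238.122.109/32 (clear depth 32)
  Q 40.1.65.119: descend 0010100000 ; hops seen [H0] ; pick H0
  + 55.238.122.96/28 (H1) depth=28
  Q 40.0.0.26: descend 0010100000 ; hops seen [H0] ; pick H0
  + 55.238.96.0/19 (H1) depth=19
  + 55.238.112.0/20 (H1) depth=20
  Q 40.49.63.119: descend 001010000011 ; hops seen [H0,H2] ; pick H2
  + 0.0.0.0/0 (H2) depth=0
  Q 19.96.248.47: descend 00 ; hops seen [H2] ; pick H2
  Q 40.48.0.16: descend 001010000011 ; hops seen [H2,H0,H2] ; pick H2
  + 40.53.9.192/28 (H1) depth=28
  del 40.48.0.0/12 (clear depth 12)
  + 55.238.122.96/28 (H2) depth=28
  Q 40.53.9.194: descend 0010100000110101000010011100 ; hops seen [H2,H0,H1] ; pick H1
  Q 55.238.109.69: descend 0011011111101110011 ; hops seen [H2,H1] ; pick H1
  Q 40.0.0.22: descend 0010100000 ; hops seen [H2,H0] ; pick H0
  + 40.53.9.192/28 (H2) depth=28
  del 40.53.9.192/28 (clear depth 28)
  + 40.0.0.0/8 (H3) depth=8
  Q 55.238.113.23: descend 00110111111011100111 ; hops seen [H2,H1,H1] ; pick H1
  Q 216.182.87.17: descend ε ; hops seen [H2] ; pick H2
  Q 55.238.114.156: descend 00110111111011100111 ; hops seen [H2,H1,H1] ; pick H1
  + 0.0.0.0/2 (H1) depth=2
  Q 55.238.96.2: descend 0011011111101110011 ; hops seen [H2,H1,H1] ; pick H1
  + 40.0.0.0/8 (H1) depth=8
  Q 55.238.122.96: descend 0011011111101110011110100110 ; hops seen [H2,H1,H1,H1,H2] ; pick H2
  + 55.238.122.64/26 (H2) depth=26
  + 55.238.122.109/32 (H3) depth=32
  + 48.0.0.0/4 (H2) depth=4
  + 40.53.0.0/20 (H3) depth=20

== LOOKUPS ==
["H0","H0","H0","H2","H2","H2","H1","H1","H0","H1","H2","H1","H1","H2"]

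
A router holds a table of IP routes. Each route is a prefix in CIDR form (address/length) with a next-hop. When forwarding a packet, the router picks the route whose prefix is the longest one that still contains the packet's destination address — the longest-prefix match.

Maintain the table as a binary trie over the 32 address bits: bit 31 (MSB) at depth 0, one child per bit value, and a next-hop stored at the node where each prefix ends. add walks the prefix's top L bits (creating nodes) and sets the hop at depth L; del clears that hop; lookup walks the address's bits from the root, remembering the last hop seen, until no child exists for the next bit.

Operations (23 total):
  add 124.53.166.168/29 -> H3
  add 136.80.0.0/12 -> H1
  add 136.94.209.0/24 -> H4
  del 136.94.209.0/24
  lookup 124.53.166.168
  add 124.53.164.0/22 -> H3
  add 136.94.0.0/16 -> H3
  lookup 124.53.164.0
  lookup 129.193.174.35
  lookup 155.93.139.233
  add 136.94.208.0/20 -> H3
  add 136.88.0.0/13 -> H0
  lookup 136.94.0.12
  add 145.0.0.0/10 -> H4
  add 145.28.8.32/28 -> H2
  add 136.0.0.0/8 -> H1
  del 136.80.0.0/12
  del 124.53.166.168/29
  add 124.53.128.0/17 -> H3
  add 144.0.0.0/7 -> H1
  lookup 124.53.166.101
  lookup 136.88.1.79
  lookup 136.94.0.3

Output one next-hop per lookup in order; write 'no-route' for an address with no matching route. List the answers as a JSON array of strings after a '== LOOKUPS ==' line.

Process each operation:
  add 124.53.166.168/29 -> H3 at depth 29
  add 136.80.0.0/12 -> H1 at depth 12
  add 136.94.209.0/24 -> H4 at depth 24
  del 136.94.209.0/24 (clear depth 24)
  lookup 124.53.166.168: bits 01111100001101011010011010101 walk d0:-→d1:-→d2:-→d3:-→d4:-→d5:-→d6:-→d7:-→d8:-→d9:-→d10:-→d11:-→d12:-→d13:-→d14:-→d15:-→d16:-→d17:-→d18:-→d19:-→d20:-→d21:-→d22:-→d23:-→d24:-→d25:-→d26:-→d27:-→d28:-→d29:H3 -> H3
  add 124.53.164.0/22 -> H3 at depth 22
  add 136.94.0.0/16 -> H3 at depth 16
  lookup 124.53.164.0: bits 0111110000110101101001 walk d0:-→d1:-→d2:-→d3:-→d4:-→d5:-→d6:-→d7:-→d8:-→d9:-→d10:-→d11:-→d12:-→d13:-→d14:-→d15:-→d16:-→d17:-→d18:-→d19:-→d20:-→d21:-→d22:H3 -> H3
  lookup 129.193.174.35: bits 1000 walk d0:-→d1:-→d2:-→d3:-→d4:- -> no-route
  lookup 155.93.139.233: bits 100 walk d0:-→d1:-→d2:-→d3:- -> no-route
  add 136.94.208.0/20 -> H3 at depth 20
  add 136.88.0.0/13 -> H0 at depth 13
  lookup 136.94.0.12: bits 1000100001011110 walk d0:-→d1:-→d2:-→d3:-→d4:-→d5:-→d6:-→d7:-→d8:-→d9:-→d10:-→d11:-→d12:H1→d13:H0→d14:-→d15:-→d16:H3 -> H3
  add 145.0.0.0/10 -> H4 at depth 10
  add 145.28.8.32/28 -> H2 at depth 28
  add 136.0.0.0/8 -> H1 at depth 8
  del 136.80.0.0/12 (clear depth 12)
  del 124.53.166.168/29 (clear depth 29)
  add 124.53.128.0/17 -> H3 at depth 17
  add 144.0.0.0/7 -> H1 at depth 7
  lookup 124.53.166.101: bits 011111000011010110100110 walk d0:-→d1:-→d2:-→d3:-→d4:-→d5:-→d6:-→d7:-→d8:-→d9:-→d10:-→d11:-→d12:-→d13:-→d14:-→d15:-→d16:-→d17:H3→d18:-→d19:-→d20:-→d21:-→d22:H3→d23:-→d24:- -> H3
  lookup 136.88.1.79: bits 1000100001011 walk d0:-→d1:-→d2:-→d3:-→d4:-→d5:-→d6:-→d7:-→d8:H1→d9:-→d10:-→d11:-→d12:-→d13:H0 -> H0
  lookup 136.94.0.3: bits 1000100001011110 walk d0:-→d1:-→d2:-→d3:-→d4:-→d5:-→d6:-→d7:-→d8:H1→d9:-→d10:-→d11:-→d12:-→d13:H0→d14:-→d15:-→d16:H3 -> H3

== LOOKUPS ==
["H3","H3","no-route","no-route","H3","H3","H0","H3"]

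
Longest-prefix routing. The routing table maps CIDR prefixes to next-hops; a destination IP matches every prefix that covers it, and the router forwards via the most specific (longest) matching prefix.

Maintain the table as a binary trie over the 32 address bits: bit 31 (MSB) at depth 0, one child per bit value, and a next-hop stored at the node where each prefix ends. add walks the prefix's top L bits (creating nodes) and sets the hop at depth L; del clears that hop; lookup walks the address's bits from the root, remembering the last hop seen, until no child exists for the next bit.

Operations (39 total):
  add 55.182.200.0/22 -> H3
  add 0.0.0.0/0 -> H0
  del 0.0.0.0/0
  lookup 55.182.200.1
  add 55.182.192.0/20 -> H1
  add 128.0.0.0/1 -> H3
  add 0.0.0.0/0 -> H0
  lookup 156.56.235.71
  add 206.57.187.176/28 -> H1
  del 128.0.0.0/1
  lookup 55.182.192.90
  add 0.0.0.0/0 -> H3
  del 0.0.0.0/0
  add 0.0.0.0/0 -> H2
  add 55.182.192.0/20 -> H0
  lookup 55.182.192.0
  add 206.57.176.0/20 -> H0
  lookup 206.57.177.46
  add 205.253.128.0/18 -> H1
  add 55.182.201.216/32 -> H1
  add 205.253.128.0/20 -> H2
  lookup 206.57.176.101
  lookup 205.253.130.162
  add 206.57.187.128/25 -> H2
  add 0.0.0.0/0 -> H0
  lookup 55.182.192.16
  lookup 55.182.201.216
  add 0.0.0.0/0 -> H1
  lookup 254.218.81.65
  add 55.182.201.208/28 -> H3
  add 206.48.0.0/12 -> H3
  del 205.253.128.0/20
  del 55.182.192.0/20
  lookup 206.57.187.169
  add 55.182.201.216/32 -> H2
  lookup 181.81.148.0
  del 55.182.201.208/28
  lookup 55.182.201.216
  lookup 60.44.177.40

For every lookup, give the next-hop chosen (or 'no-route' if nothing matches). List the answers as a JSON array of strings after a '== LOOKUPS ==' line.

Apply in order:
  add 55.182.200.0/22 -> H3 at depth 22
  add 0.0.0.0/0 -> H0 at depth 0
  - 0.0.0.0/0 clear@0
  lookup 55.182.200.1: bits 0011011110110110110010 walk d0:-→d1:-→d2:-→d3:-→d4:-→d5:-→d6:-→d7:-→d8:-→d9:-→d10:-→d11:-→d12:-→d13:-→d14:-→d15:-→d16:-→d17:-→d18:-→d19:-→d20:-→d21:-→d22:H3 -> H3
  add 55.182.192.0/20 -> H1 at depth 20
  add 128.0.0.0/1 -> H3 at depth 1
  add 0.0.0.0/0 -> H0 at depth 0
  lookup 156.56.235.71: bits 1 walk d0:H0→d1:H3 -> H3
  add 206.57.187.176/28 -> H1 at depth 28
  - 128.0.0.0/1 clear@1
  lookup 55.182.192.90: bits 00110111101101101100 walk d0:H0→d1:-→d2:-→d3:-→d4:-→d5:-→d6:-→d7:-→d8:-→d9:-→d10:-→d11:-→d12:-→d13:-→d14:-→d15:-→d16:-→d17:-→d18:-→d19:-→d20:H1 -> H1
  add 0.0.0.0/0 -> H3 at depth 0
  - 0.0.0.0/0 clear@0
  add 0.0.0.0/0 -> H2 at depth 0
  add 55.182.192.0/20 -> H0 at depth 20
  lookup 55.182.192.0: bits 00110111101101101100 walk d0:H2→d1:-→d2:-→d3:-→d4:-→d5:-→d6:-→d7:-→d8:-→d9:-→d10:-→d11:-→d12:-→d13:-→d14:-→d15:-→d16:-→d17:-→d18:-→d19:-→d20:H0 -> H0
  add 206.57.176.0/20 -> H0 at depth 20
  lookup 206.57.177.46: bits 11001110001110011011 walk d0:H2→d1:-→d2:-→d3:-→d4:-→d5:-→d6:-→d7:-→d8:-→d9:-→d10:-→d11:-→d12:-→d13:-→d14:-→d15:-→d16:-→d17:-→d18:-→d19:-→d20:H0 -> H0
  add 205.253.128.0/18 -> H1 at depth 18
  add 55.182.201.216/32 -> H1 at depth 32
  add 205.253.128.0/20 -> H2 at depth 20
  lookup 206.57.176.101: bits 11001110001110011011 walk d0:H2→d1:-→d2:-→d3:-→d4:-→d5:-→d6:-→d7:-→d8:-→d9:-→d10:-→d11:-→d12:-→d13:-→d14:-→d15:-→d16:-→d17:-→d18:-→d19:-→d20:H0 -> H0
  lookup 205.253.130.162: bits 11001101111111011000 walk d0:H2→d1:-→d2:-→d3:-→d4:-→d5:-→d6:-→d7:-→d8:-→d9:-→d10:-→d11:-→d12:-→d13:-→d14:-→d15:-→d16:-→d17:-→d18:H1→d19:-→d20:H2 -> H2
  add 206.57.187.128/25 -> H2 at depth 25
  add 0.0.0.0/0 -> H0 at depth 0
  lookup 55.182.192.16: bits 00110111101101101100 walk d0:H0→d1:-→d2:-→d3:-→d4:-→d5:-→d6:-→d7:-→d8:-→d9:-→d10:-→d11:-→d12:-→d13:-→d14:-→d15:-→d16:-→d17:-→d18:-→d19:-→d20:H0 -> H0
  lookup 55.182.201.216: bits 00110111101101101100100111011000 walk d0:H0→d1:-→d2:-→d3:-→d4:-→d5:-→d6:-→d7:-→d8:-→d9:-→d10:-→d11:-→d12:-→d13:-→d14:-→d15:-→d16:-→d17:-→d18:-→d19:-→d20:H0→d21:-→d22:H3→d23:-→d24:-→d25:-→d26:-→d27:-→d28:-→d29:-→d30:-→d31:-→d32:H1 -> H1
  add 0.0.0.0/0 -> H1 at depth 0
  lookup 254.218.81.65: bits 11 walk d0:H1→d1:-→d2:- -> H1
  add 55.182.201.208/28 -> H3 at depth 28
  add 206.48.0.0/12 -> H3 at depth 12
  - 205.253.128.0/20 clear@20
  - 55.182.192.0/20 clear@20
  lookup 206.57.187.169: bits 110011100011100110111011101 walk d0:H1→d1:-→d2:-→d3:-→d4:-→d5:-→d6:-→d7:-→d8:-→d9:-→d10:-→d11:-→d12:H3→d13:-→d14:-→d15:-→d16:-→d17:-→d18:-→d19:-→d20:H0→d21:-→d22:-→d23:-→d24:-→d25:H2→d26:-→d27:- -> H2
  add 55.182.201.216/32 -> H2 at depth 32
  lookup 181.81.148.0: bits 1 walk d0:H1→d1:- -> H1
  - 55.182.201.208/28 clear@28
  lookup 55.182.201.216: bits 00110111101101101100100111011000 walk d0:H1→d1:-→d2:-→d3:-→d4:-→d5:-→d6:-→d7:-→d8:-→d9:-→d10:-→d11:-→d12:-→d13:-→d14:-→d15:-→d16:-→d17:-→d18:-→d19:-→d20:-→d21:-→d22:H3→d23:-→d24:-→d25:-→d26:-→d27:-→d28:-→d29:-→d30:-→d31:-→d32:H2 -> H2
  lookup 60.44.177.40: bits 0011 walk d0:H1→d1:-→d2:-→d3:-→d4:- -> H1

== LOOKUPS ==
["H3","H3","H1","H0","H0","H0","H2","H0","H1","H1","H2","H1","H2","H1"]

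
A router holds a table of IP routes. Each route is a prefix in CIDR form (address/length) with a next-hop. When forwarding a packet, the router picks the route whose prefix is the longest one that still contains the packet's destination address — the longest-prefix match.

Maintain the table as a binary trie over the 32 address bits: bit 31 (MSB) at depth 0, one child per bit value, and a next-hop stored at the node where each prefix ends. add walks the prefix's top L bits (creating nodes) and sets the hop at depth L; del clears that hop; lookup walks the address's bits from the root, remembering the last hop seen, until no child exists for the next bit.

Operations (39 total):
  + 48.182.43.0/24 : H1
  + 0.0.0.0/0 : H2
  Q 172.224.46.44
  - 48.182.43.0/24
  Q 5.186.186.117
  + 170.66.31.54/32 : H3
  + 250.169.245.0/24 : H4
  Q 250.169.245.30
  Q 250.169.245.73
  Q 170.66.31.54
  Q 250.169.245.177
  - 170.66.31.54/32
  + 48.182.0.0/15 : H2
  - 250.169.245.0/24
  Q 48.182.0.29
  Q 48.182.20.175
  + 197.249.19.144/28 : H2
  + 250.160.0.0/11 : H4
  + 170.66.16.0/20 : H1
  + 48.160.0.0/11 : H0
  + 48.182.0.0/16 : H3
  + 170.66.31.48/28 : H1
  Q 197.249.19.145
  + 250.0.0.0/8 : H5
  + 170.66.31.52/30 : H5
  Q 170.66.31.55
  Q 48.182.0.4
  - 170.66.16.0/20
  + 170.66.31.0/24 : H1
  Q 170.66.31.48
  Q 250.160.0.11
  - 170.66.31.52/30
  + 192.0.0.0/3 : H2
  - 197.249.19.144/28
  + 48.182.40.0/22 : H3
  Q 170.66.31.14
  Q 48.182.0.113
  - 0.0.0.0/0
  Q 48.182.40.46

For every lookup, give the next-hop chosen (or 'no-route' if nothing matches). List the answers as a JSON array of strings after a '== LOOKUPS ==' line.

Trace:
  add 48.182.43.0/24 -> H1 at depth 24
  add 0.0.0.0/0 -> H2 at depth 0
  lookup 172.224.46.44: bits ε walk d0:H2 -> H2
  del 48.182.43.0/24 (clear depth 24)
  lookup 5.186.186.117: bits 00 walk d0:H2→d1:-→d2:- -> H2
  add 170.66.31.54/32 -> H3 at depth 32
  add 250.169.245.0/24 -> H4 at depth 24
  lookup 250.169.245.30: bits 111110101010100111110101 walk d0:H2→d1:-→d2:-→d3:-→d4:-→d5:-→d6:-→d7:-→d8:-→d9:-→d10:-→d11:-→d12:-→d13:-→d14:-→d15:-→d16:-→d17:-→d18:-→d19:-→d20:-→d21:-→d22:-→d23:-→d24:H4 -> H4
  lookup 250.169.245.73: bits 111110101010100111110101 walk d0:H2→d1:-→d2:-→d3:-→d4:-→d5:-→d6:-→d7:-→d8:-→d9:-→d10:-→d11:-→d12:-→d13:-→d14:-→d15:-→d16:-→d17:-→d18:-→d19:-→d20:-→d21:-→d22:-→d23:-→d24:H4 -> H4
  lookup 170.66.31.54: bits 10101010010000100001111100110110 walk d0:H2→d1:-→d2:-→d3:-→d4:-→d5:-→d6:-→d7:-→d8:-→d9:-→d10:-→d11:-→d12:-→d13:-→d14:-→d15:-→d16:-→d17:-→d18:-→d19:-→d20:-→d21:-→d22:-→d23:-→d24:-→d25:-→d26:-→d27:-→d28:-→d29:-→d30:-→d31:-→d32:H3 -> H3
  lookup 250.169.245.177: bits 111110101010100111110101 walk d0:H2→d1:-→d2:-→d3:-→d4:-→d5:-→d6:-→d7:-→d8:-→d9:-→d10:-→d11:-→d12:-→d13:-→d14:-→d15:-→d16:-→d17:-→d18:-→d19:-→d20:-→d21:-→d22:-→d23:-→d24:H4 -> H4
  del 170.66.31.54/32 (clear depth 32)
  add 48.182.0.0/15 -> H2 at depth 15
  del 250.169.245.0/24 (clear depth 24)
  lookup 48.182.0.29: bits 001100001011011000 walk d0:H2→d1:-→d2:-→d3:-→d4:-→d5:-→d6:-→d7:-→d8:-→d9:-→d10:-→d11:-→d12:-→d13:-→d14:-→d15:H2→d16:-→d17:-→d18:- -> H2
  lookup 48.182.20.175: bits 001100001011011000 walk d0:H2→d1:-→d2:-→d3:-→d4:-→d5:-→d6:-→d7:-→d8:-→d9:-→d10:-→d11:-→d12:-→d13:-→d14:-→d15:H2→d16:-→d17:-→d18:- -> H2
  add 197.249.19.144/28 -> H2 at depth 28
  add 250.160.0.0/11 -> H4 at depth 11
  add 170.66.16.0/20 -> H1 at depth 20
  add 48.160.0.0/11 -> H0 at depth 11
  add 48.182.0.0/16 -> H3 at depth 16
  add 170.66.31.48/28 -> H1 at depth 28
  lookup 197.249.19.145: bits 1100010111111001000100111001 walk d0:H2→d1:-→d2:-→d3:-→d4:-→d5:-→d6:-→d7:-→d8:-→d9:-→d10:-→d11:-→d12:-→d13:-→d14:-→d15:-→d16:-→d17:-→d18:-→d19:-→d20:-→d21:-→d22:-→d23:-→d24:-→d25:-→d26:-→d27:-→d28:H2 -> H2
  add 250.0.0.0/8 -> H5 at depth 8
  add 170.66.31.52/30 -> H5 at depth 30
  lookup 170.66.31.55: bits 1010101001000010000111110011011 walk d0:H2→d1:-→d2:-→d3:-→d4:-→d5:-→d6:-→d7:-→d8:-→d9:-→d10:-→d11:-→d12:-→d13:-→d14:-→d15:-→d16:-→d17:-→d18:-→d19:-→d20:H1→d21:-→d22:-→d23:-→d24:-→d25:-→d26:-→d27:-→d28:H1→d29:-→d30:H5→d31:- -> H5
  lookup 48.182.0.4: bits 001100001011011000 walk d0:H2→d1:-→d2:-→d3:-→d4:-→d5:-→d6:-→d7:-→d8:-→d9:-→d10:-→d11:H0→d12:-→d13:-→d14:-→d15:H2→d16:H3→d17:-→d18:- -> H3
  del 170.66.16.0/20 (clear depth 20)
  add 170.66.31.0/24 -> H1 at depth 24
  lookup 170.66.31.48: bits 10101010010000100001111100110 walk d0:H2→d1:-→d2:-→d3:-→d4:-→d5:-→d6:-→d7:-→d8:-→d9:-→d10:-→d11:-→d12:-→d13:-→d14:-→d15:-→d16:-→d17:-→d18:-→d19:-→d20:-→d21:-→d22:-→d23:-→d24:H1→d25:-→d26:-→d27:-→d28:H1→d29:- -> H1
  lookup 250.160.0.11: bits 111110101010 walk d0:H2→d1:-→d2:-→d3:-→d4:-→d5:-→d6:-→d7:-→d8:H5→d9:-→d10:-→d11:H4→d12:- -> H4
  del 170.66.31.52/30 (clear depth 30)
  add 192.0.0.0/3 -> H2 at depth 3
  del 197.249.19.144/28 (clear depth 28)
  add 48.182.40.0/22 -> H3 at depth 22
  lookup 170.66.31.14: bits 10101010010000100001111100 walk d0:H2→d1:-→d2:-→d3:-→d4:-→d5:-→d6:-→d7:-→d8:-→d9:-→d10:-→d11:-→d12:-→d13:-→d14:-→d15:-→d16:-→d17:-→d18:-→d19:-→d20:-→d21:-→d22:-→d23:-→d24:H1→d25:-→d26:- -> H1
  lookup 48.182.0.113: bits 001100001011011000 walk d0:H2→d1:-→d2:-→d3:-→d4:-→d5:-→d6:-→d7:-→d8:-→d9:-→d10:-→d11:H0→d12:-→d13:-→d14:-→d15:H2→d16:H3→d17:-→d18:- -> H3
  del 0.0.0.0/0 (clear depth 0)
  lookup 48.182.40.46: bits 0011000010110110001010 walk d0:-→d1:-→d2:-→d3:-→d4:-→d5:-→d6:-→d7:-→d8:-→d9:-→d10:-→d11:H0→d12:-→d13:-→d14:-→d15:H2→d16:H3→d17:-→d18:-→d19:-→d20:-→d21:-→d22:H3 -> H3

== LOOKUPS ==
["H2","H2","H4","H4","H3","H4","H2","H2","H2","H5","H3","H1","H4","H1","H3","H3"]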